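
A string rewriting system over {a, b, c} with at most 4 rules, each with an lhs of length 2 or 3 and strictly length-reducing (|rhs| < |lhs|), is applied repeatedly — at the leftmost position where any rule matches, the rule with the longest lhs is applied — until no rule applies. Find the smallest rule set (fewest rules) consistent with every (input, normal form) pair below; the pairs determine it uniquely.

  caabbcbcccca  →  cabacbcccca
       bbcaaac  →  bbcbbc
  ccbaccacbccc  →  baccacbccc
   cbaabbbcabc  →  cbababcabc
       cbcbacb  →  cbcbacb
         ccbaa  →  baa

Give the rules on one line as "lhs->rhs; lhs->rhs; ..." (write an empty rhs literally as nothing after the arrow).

  | caabbcbcccca => cabacbcccca
  | bbcaaac => bbcbbc
  | ccbaccacbccc => baccacbccc
  | cbaabbbcabc => cbababcabc

aaa->bb; abb->ba; ccb->b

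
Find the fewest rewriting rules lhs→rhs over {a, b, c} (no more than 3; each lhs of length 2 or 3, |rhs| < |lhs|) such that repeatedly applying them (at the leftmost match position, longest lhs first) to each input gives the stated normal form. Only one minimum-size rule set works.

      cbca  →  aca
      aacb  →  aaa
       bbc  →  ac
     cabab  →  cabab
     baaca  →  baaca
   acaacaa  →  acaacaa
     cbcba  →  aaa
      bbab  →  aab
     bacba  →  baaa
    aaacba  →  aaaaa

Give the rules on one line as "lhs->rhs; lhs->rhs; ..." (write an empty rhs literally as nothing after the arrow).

bb->a; cb->a

  | cbca => aca
  | aacb => aaa
  | bbc => ac
  | cabab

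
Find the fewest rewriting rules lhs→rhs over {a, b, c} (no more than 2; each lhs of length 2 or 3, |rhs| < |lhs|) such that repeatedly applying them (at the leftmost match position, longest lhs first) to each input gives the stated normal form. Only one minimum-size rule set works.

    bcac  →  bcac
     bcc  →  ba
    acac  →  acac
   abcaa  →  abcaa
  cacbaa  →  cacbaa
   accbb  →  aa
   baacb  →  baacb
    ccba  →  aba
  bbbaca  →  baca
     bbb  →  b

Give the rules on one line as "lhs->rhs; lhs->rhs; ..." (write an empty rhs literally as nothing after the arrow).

bb->; cc->a

  | bcac
  | bcc => ba
  | acac
  | abcaa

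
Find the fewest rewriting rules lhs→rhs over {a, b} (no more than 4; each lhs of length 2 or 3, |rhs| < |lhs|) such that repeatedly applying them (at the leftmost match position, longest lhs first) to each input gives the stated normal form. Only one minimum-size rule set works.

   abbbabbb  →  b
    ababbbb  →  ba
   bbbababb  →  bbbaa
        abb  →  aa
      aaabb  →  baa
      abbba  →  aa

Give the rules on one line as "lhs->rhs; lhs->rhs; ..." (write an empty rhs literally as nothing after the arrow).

  | abbbabbb => aababbb => aabbb => aaab => bab => b
  | ababbbb => abbbb => aabb => aaa => ba
  | bbbababb => bbbabb => bbbaa
  | abb => aa

aaa->ba; ab->; abb->aa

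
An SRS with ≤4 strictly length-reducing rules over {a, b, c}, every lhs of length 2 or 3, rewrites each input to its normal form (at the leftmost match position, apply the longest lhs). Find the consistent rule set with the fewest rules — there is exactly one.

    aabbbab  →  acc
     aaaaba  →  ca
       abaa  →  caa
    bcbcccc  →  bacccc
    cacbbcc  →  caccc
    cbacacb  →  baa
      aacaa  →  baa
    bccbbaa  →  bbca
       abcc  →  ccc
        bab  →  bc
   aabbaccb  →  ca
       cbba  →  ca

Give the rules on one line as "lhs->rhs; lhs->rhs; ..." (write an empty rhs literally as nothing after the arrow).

aac->b; ab->c; cb->a; cca->bc

  | aabbbab => acbbab => aabab => acab => acc
  | aaaaba => aaaca => aba => ca
  | abaa => caa
  | bcbcccc => bacccc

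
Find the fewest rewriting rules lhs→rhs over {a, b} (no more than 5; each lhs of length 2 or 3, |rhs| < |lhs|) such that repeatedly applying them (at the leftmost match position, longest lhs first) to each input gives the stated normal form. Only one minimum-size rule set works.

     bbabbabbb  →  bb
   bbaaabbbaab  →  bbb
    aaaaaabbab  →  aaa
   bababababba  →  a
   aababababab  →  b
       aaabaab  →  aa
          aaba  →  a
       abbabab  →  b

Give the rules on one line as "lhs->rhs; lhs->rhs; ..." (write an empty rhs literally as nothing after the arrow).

ab->; aba->; ba->a; baa->b

  | bbabbabbb => babbabbb => abbabbb => babbb => abbb => bb
  | bbaaabbbaab => bbabbbaab => babbbaab => abbbaab => bbaab => bbb
  | aaaaaabbab => aaaaabab => aaaab => aaa
  | bababababba => ababababba => bababba => ababba => bba => ba => a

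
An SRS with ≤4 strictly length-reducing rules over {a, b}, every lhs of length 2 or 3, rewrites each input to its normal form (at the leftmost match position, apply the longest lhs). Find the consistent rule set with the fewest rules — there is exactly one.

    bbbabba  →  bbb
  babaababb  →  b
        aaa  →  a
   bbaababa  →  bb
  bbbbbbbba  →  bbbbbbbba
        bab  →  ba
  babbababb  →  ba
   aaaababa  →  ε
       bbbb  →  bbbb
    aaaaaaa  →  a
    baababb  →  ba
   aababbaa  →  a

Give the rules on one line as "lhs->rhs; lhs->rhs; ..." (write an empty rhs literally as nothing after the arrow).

  | bbbabba => bbbaba => bbbaa => bbb
  | babaababb => baaababb => bababb => baabb => baab => baa => b
  | aaa => a
  | bbaababa => bbaaaba => bbaba => bbaa => bb

aa->; aab->aa; ab->a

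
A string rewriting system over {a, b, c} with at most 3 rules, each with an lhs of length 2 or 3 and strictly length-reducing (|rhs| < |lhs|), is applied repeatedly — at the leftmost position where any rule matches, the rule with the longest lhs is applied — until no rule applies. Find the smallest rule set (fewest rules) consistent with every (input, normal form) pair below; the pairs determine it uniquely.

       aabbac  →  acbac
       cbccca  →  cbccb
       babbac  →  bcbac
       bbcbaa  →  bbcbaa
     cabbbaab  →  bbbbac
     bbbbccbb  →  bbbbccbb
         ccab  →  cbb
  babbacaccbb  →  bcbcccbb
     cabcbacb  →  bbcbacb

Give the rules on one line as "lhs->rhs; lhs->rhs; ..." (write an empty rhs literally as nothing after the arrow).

  | aabbac => acbac
  | cbccca => cbccb
  | babbac => bcbac
  | bbcbaa

ab->c; ca->b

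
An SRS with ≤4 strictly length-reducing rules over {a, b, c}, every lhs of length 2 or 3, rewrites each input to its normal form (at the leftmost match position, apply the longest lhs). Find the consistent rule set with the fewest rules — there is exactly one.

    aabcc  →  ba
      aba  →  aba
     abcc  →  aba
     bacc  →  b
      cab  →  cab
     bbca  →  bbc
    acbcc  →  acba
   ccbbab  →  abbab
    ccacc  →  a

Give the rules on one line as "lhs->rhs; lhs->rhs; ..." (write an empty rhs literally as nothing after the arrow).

  | aabcc => bcc => ba
  | aba
  | abcc => aba
  | bacc => baa => b

aa->; bca->bc; cc->a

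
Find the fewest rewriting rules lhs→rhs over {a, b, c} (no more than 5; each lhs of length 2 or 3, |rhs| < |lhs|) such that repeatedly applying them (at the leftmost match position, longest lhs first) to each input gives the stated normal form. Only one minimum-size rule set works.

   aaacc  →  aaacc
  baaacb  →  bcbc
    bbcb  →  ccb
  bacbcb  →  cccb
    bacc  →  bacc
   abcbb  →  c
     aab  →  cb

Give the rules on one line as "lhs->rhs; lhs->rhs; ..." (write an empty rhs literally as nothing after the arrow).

aab->cb; abc->; acb->bc; bb->c

  | aaacc
  | baaacb => baabc => bcbc
  | bbcb => ccb
  | bacbcb => bbccb => cccb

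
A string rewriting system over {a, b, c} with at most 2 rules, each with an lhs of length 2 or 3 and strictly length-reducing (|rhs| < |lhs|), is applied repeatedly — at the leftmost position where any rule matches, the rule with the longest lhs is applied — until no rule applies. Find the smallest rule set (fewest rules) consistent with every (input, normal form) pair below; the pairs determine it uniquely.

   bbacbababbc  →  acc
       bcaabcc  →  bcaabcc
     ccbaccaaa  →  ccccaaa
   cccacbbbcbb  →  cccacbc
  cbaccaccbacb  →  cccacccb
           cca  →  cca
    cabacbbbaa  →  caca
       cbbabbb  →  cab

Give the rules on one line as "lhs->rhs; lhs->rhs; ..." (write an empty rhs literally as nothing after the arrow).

  | bbacbababbc => acbababbc => acbabbc => acbbc => acc
  | bcaabcc
  | ccbaccaaa => ccccaaa
  | cccacbbbcbb => cccacbcbb => cccacbc

ba->; bb->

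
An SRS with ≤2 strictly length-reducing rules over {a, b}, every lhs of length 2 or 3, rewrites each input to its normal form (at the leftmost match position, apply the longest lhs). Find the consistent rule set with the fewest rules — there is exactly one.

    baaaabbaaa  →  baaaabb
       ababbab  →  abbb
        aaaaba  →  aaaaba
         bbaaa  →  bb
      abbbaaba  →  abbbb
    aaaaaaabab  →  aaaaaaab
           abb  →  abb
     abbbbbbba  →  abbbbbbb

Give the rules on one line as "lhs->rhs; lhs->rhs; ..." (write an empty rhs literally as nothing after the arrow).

bab->b; bba->bb

  | baaaabbaaa => baaaabbaa => baaaabba => baaaabb
  | ababbab => abbab => abbb
  | aaaaba
  | bbaaa => bbaa => bba => bb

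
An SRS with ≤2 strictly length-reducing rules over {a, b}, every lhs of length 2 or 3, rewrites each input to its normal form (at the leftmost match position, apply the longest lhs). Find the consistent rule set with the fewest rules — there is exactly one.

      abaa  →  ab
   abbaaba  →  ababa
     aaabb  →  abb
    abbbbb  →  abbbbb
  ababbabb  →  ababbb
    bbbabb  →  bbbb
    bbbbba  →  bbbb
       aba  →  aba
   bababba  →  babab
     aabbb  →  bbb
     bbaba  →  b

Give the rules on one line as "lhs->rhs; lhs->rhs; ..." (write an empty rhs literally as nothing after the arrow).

  | abaa => ab
  | abbaaba => ababa
  | aaabb => abb
  | abbbbb

aa->; bba->b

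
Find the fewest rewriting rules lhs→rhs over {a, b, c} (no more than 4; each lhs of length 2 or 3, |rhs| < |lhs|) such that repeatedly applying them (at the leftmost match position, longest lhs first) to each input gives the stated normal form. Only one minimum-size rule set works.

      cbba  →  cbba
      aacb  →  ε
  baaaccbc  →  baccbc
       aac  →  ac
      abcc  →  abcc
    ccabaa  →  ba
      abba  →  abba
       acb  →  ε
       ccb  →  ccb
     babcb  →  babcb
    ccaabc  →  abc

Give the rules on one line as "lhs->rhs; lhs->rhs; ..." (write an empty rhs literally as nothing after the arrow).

  | cbba
  | aacb => acb => ε
  | baaaccbc => baaccbc => baccbc
  | aac => ac

aa->a; acb->; cca->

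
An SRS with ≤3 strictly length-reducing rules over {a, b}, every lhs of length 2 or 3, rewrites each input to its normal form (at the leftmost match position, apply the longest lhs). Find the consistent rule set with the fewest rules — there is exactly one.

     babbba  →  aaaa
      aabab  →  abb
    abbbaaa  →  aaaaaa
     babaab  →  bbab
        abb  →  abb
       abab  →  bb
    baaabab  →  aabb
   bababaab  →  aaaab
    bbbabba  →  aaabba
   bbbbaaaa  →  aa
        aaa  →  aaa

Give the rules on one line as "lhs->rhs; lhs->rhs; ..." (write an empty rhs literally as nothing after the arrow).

  | babbba => baaaa => aaaa
  | aabab => abb
  | abbbaaa => aaaaaa
  | babaab => bbab

aba->b; baa->aa; bbb->aa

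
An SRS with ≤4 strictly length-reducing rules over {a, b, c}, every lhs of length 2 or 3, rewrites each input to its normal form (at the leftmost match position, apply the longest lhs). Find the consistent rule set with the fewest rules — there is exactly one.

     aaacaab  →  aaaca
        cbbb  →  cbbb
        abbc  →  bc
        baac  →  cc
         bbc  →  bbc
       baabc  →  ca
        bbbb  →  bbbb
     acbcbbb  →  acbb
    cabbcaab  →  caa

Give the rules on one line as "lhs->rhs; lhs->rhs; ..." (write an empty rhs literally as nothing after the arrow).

  | aaacaab => aaaca
  | cbbb
  | abbc => bc
  | baac => cc

ab->; baa->c; cbc->ca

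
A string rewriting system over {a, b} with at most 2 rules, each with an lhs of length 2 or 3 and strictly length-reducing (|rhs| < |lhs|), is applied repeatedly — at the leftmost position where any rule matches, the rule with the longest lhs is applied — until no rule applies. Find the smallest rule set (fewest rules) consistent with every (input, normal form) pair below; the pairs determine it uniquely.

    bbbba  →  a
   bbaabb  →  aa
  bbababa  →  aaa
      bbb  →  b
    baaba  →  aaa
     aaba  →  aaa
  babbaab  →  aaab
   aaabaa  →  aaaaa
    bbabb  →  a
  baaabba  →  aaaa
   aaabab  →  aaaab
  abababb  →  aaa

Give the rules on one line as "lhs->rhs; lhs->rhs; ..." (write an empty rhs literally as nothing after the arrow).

ba->a; bb->

  | bbbba => bba => a
  | bbaabb => aabb => aa
  | bbababa => ababa => aaba => aaa
  | bbb => b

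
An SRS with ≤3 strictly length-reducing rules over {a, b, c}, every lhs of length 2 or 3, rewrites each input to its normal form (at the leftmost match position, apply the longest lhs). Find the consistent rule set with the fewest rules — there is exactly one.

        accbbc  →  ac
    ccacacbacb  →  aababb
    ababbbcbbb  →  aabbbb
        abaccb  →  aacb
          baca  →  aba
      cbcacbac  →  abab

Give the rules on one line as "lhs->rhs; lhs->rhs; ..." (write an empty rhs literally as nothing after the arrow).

bac->ab; bc->c; cc->b

  | accbbc => abbbc => abbc => abc => ac
  | ccacacbacb => bacacbacb => abacbacb => aabbacb => aababb
  | ababbbcbbb => ababbcbbb => ababcbbb => abacbbb => aabbbb
  | abaccb => aabcb => aacb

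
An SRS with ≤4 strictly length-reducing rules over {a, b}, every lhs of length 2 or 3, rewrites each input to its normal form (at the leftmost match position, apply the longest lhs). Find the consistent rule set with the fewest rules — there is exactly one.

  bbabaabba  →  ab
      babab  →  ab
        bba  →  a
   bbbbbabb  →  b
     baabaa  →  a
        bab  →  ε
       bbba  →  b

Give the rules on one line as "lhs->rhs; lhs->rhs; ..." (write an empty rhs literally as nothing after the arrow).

  | bbabaabba => abaabba => ababba => abbba => aba => ab
  | babab => bbab => ab
  | bba => a
  | bbbbbabb => bbbabb => babb => bbb => b

aa->a; ba->b; bb->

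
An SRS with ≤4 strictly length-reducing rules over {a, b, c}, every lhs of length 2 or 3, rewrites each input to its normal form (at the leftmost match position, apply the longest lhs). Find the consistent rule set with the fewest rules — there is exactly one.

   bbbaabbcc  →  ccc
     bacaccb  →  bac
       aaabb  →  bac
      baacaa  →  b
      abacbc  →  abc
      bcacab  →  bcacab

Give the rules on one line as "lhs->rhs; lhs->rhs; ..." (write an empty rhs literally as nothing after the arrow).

aa->b; acb->; bb->c; cb->b

  | bbbaabbcc => cbaabbcc => baabbcc => bbbbcc => cbbcc => bbcc => ccc
  | bacaccb => bacacb => bac
  | aaabb => babb => bac
  | baacaa => bbcaa => ccaa => ccb => cb => b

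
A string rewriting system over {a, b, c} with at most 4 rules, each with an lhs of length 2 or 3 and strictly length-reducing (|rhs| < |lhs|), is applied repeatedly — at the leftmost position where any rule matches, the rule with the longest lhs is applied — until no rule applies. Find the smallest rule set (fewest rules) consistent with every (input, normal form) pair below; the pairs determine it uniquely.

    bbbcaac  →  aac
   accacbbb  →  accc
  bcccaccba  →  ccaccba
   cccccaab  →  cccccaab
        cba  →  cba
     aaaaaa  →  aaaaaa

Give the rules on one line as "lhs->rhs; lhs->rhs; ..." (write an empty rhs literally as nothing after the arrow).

acb->c; bb->; bc->

  | bbbcaac => bcaac => aac
  | accacbbb => acccbb => accc
  | bcccaccba => ccaccba
  | cccccaab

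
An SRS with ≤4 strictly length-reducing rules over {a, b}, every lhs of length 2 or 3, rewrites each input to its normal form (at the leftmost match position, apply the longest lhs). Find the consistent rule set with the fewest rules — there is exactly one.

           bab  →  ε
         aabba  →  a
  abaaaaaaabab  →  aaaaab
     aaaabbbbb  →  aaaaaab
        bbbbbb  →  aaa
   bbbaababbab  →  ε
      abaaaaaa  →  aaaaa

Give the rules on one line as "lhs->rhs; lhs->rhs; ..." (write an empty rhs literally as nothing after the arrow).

aba->; bab->; bb->a; bba->ba

  | bab => ε
  | aabba => aaba => a
  | abaaaaaaabab => aaaaaabab => aaaaab
  | aaaabbbbb => aaaaabbb => aaaaaab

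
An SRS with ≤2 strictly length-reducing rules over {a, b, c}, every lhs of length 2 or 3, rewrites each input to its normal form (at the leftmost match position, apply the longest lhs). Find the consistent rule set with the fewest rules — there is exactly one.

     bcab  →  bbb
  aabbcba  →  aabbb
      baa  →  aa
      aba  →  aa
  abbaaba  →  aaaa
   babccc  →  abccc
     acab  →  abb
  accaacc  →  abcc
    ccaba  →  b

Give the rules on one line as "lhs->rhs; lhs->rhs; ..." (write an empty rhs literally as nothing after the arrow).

ba->a; ca->b

  | bcab => bbb
  | aabbcba => aabbca => aabbb
  | baa => aa
  | aba => aa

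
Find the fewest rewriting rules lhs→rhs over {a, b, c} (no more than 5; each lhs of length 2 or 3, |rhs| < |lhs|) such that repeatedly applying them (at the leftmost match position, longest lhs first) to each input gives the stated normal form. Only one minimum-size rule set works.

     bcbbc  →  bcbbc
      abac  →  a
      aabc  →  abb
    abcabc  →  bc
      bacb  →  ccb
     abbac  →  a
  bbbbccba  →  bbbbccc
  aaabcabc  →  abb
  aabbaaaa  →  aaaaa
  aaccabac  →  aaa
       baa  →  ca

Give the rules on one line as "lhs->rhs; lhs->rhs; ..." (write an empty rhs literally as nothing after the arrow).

abc->bb; ac->a; ba->c; bba->

  | bcbbc
  | abac => acc => ac => a
  | aabc => abb
  | abcabc => bbabc => bc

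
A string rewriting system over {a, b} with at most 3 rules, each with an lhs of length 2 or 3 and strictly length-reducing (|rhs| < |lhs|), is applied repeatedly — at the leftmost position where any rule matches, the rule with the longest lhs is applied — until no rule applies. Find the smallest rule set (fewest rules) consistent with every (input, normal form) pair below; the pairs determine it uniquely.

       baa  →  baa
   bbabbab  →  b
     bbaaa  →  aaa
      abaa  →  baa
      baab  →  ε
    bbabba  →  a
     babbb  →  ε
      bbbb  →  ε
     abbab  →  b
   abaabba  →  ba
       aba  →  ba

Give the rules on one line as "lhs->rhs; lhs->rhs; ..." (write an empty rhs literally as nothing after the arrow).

  | baa
  | bbabbab => abbab => bbab => ab => b
  | bbaaa => aaa
  | abaa => baa

ab->b; bb->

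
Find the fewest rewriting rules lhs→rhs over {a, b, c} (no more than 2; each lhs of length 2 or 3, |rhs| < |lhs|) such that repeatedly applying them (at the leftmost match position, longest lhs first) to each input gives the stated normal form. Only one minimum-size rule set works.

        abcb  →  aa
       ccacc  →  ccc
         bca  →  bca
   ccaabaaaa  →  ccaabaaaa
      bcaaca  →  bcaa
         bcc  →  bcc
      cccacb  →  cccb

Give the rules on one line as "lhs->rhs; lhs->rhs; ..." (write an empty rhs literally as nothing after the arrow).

  | abcb => aa
  | ccacc => ccc
  | bca
  | ccaabaaaa

ac->; bcb->a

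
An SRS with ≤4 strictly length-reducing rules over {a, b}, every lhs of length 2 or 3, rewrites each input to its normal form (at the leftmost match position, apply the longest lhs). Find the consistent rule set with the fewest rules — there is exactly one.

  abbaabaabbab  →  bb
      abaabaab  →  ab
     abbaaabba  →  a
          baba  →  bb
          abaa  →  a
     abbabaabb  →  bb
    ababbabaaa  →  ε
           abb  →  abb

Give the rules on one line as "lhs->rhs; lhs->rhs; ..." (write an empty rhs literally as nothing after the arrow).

  | abbaabaabbab => abaabaabbab => bbabaabbab => babaabbab => abaabbab => bbabbab => babbab => abbab => abab => bbb => bb
  | abaabaab => bbabaab => babaab => abaab => bbab => bab => ab
  | abbaaabba => abaaabba => bbaabba => baabba => aabba => bba => ba => a
  | baba => aba => bb

aa->; aba->bb; ba->a; bbb->bb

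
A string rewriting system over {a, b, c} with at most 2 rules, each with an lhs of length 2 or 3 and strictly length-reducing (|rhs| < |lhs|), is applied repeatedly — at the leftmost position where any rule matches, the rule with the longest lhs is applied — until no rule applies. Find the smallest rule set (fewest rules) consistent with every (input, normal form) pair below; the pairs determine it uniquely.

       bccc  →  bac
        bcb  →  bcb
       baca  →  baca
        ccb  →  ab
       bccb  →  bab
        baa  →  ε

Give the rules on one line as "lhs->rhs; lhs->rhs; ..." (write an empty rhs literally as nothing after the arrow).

  | bccc => bac
  | bcb
  | baca
  | ccb => ab

baa->; cc->a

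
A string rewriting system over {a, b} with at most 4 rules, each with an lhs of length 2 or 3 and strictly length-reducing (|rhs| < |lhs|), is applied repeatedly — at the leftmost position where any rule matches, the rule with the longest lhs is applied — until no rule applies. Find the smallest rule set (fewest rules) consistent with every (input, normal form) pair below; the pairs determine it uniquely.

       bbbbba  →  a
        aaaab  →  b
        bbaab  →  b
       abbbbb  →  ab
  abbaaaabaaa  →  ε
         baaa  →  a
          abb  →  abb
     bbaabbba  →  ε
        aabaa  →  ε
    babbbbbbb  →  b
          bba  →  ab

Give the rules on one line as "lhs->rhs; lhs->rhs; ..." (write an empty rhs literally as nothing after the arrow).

aa->; ba->a; bba->ab; bbb->ab

  | bbbbba => abbba => aaba => ba => a
  | aaaab => aab => b
  | bbaab => abab => aab => b
  | abbbbb => aabbb => bbb => ab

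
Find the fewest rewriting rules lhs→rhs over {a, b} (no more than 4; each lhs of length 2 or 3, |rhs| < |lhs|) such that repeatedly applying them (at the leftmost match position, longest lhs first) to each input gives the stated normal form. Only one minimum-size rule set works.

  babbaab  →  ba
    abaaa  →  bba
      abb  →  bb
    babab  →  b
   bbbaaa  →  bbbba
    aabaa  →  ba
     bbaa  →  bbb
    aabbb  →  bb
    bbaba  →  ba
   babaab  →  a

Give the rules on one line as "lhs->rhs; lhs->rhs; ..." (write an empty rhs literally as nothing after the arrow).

  | babbaab => baab => ba
  | abaaa => baaa => bba
  | abb => bb
  | babab => ab => b

aa->b; aab->a; ab->b; bab->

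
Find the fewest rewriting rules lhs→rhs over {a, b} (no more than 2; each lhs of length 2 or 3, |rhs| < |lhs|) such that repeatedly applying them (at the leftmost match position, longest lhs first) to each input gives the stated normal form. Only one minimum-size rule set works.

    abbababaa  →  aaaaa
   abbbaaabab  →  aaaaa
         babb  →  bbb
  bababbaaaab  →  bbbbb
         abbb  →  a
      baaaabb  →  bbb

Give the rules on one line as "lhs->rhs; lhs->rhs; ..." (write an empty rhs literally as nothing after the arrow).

  | abbababaa => abababaa => aababaa => aaabaa => aaaaa
  | abbbaaabab => abbaaabab => abaaabab => aaaabab => aaaaab => aaaaa
  | babb => bbb
  | bababbaaaab => bbabbaaaab => bbbbaaaab => bbbbaaab => bbbbaab => bbbbab => bbbbb

ab->a; ba->b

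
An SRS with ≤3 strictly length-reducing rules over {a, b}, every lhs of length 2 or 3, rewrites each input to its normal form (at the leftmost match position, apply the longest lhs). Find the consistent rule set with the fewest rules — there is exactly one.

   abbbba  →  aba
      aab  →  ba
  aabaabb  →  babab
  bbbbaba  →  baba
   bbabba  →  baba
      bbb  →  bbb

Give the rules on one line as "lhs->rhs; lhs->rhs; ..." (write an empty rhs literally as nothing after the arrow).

  | abbbba => abbba => abba => aba
  | aab => ba
  | aabaabb => baaabb => babab
  | bbbbaba => bbbaba => bbaba => baba

aab->ba; bba->ba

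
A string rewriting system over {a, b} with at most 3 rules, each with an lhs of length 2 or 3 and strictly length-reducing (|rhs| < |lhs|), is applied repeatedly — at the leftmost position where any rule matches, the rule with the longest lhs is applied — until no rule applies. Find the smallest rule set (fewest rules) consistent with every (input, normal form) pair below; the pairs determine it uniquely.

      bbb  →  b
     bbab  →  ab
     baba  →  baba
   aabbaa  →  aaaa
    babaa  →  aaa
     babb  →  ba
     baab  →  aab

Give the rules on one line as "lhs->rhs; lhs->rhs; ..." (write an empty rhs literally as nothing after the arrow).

baa->aa; bb->

  | bbb => b
  | bbab => ab
  | baba
  | aabbaa => aaaa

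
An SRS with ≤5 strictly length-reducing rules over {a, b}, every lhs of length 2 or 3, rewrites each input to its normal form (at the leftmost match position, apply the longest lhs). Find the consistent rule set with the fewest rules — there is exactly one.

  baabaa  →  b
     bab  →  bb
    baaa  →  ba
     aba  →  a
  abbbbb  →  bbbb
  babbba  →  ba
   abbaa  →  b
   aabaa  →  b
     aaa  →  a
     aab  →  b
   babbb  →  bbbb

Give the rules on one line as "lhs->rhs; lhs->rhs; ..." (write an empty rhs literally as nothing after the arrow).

  | baabaa => bbaa => baa => b
  | bab => bb
  | baaa => ba
  | aba => a

aa->; ab->; bab->bb; bba->ba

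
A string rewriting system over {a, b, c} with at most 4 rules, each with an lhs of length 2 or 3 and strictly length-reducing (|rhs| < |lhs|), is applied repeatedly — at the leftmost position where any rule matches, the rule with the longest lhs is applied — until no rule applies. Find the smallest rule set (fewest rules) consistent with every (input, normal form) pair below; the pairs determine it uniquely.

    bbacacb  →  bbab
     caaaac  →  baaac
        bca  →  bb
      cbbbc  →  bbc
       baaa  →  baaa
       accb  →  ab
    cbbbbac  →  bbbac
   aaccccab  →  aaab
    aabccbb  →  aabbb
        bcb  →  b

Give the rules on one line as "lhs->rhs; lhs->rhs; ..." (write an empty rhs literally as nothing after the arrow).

ca->b; cb->; cc->

  | bbacacb => bbabcb => bbab
  | caaaac => baaac
  | bca => bb
  | cbbbc => bbc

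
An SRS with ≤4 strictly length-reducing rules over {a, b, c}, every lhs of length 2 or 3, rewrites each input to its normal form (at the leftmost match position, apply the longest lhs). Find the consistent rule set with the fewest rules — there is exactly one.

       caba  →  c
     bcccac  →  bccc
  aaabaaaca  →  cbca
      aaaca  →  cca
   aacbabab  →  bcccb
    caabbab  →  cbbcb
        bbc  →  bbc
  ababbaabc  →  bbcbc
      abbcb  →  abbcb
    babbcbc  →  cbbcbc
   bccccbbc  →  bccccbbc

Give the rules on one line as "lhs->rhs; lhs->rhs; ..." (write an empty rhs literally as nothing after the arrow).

aa->b; ac->; ba->c; baa->bc

  | caba => cac => c
  | bcccac => bccc
  | aaabaaaca => babaaaca => cbaaaca => cbcaca => cbca
  | aaaca => baca => cca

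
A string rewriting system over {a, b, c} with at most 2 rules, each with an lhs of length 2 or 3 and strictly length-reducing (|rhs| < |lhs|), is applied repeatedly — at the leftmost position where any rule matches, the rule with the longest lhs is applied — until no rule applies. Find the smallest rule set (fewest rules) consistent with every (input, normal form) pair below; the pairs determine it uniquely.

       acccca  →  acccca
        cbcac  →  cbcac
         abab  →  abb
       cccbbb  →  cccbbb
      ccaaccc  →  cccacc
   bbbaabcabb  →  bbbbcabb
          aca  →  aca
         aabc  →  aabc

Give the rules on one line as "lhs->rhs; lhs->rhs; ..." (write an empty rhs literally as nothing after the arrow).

aac->ca; ba->b

  | acccca
  | cbcac
  | abab => abb
  | cccbbb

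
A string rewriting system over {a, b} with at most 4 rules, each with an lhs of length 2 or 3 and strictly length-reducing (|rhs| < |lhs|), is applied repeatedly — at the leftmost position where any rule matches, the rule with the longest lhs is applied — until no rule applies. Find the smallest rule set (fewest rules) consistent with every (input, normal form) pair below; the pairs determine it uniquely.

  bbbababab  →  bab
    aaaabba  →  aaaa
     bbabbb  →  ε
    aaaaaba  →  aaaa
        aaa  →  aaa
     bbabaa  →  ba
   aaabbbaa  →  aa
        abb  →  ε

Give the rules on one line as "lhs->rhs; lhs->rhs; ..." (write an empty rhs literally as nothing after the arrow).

  | bbbababab => bababab => bbab => bab
  | aaaabba => aaaa
  | bbabbb => babbb => bb => ε
  | aaaaaba => aaaa

aba->; abb->; bb->; bba->ba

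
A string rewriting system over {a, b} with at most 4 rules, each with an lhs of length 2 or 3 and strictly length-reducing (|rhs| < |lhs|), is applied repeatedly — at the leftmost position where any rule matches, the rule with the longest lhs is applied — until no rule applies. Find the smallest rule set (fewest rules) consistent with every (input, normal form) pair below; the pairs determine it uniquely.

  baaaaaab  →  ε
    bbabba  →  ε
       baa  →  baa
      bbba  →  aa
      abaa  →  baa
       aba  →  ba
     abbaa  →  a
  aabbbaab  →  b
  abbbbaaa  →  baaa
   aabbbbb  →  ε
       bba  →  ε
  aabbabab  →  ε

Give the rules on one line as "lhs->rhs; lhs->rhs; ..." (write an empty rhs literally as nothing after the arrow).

  | baaaaaab => baaaaab => baaaab => baaab => baab => bab => bb => ε
  | bbabba => bba => ε
  | baa
  | bbba => aa

ab->b; bb->; bba->; bbb->a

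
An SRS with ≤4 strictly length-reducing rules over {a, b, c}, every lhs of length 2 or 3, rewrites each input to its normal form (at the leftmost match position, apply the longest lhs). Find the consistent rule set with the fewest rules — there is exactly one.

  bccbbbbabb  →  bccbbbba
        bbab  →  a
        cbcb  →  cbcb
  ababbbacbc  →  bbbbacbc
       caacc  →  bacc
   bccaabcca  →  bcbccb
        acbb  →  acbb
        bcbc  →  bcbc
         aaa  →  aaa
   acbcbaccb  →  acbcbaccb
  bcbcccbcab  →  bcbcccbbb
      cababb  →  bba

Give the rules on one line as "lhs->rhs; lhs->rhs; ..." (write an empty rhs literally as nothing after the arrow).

  | bccbbbbabb => bccbbbba
  | bbab => bbc => a
  | cbcb
  | ababbbacbc => cabbbacbc => bbbbacbc

ab->c; abb->a; bbc->a; ca->b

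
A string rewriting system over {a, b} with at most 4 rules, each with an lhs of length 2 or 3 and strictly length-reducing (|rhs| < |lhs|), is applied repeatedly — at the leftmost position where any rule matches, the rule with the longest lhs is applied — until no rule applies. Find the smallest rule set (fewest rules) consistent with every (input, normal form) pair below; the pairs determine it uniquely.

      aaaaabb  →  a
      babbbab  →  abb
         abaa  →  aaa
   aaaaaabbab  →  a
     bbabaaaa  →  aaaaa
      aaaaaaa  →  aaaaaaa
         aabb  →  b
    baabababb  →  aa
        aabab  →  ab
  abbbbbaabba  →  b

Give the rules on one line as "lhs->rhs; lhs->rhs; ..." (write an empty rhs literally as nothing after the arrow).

  | aaaaabb => aaab => a
  | babbbab => bbbbab => abab => abb
  | abaa => aaa
  | aaaaaabbab => aaaabab => aaab => a

aab->; ba->b; baa->aa; bbb->a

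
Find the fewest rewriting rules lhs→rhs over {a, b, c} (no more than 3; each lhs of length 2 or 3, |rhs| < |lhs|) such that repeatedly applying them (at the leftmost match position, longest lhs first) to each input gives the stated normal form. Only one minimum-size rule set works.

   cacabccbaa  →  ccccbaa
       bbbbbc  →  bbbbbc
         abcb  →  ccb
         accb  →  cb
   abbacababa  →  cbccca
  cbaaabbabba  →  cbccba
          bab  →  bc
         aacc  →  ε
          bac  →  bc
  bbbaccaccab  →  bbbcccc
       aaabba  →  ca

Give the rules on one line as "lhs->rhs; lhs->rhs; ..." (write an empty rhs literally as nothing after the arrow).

ab->c; ac->; bac->bc

  | cacabccbaa => cabccbaa => ccccbaa
  | bbbbbc
  | abcb => ccb
  | accb => cb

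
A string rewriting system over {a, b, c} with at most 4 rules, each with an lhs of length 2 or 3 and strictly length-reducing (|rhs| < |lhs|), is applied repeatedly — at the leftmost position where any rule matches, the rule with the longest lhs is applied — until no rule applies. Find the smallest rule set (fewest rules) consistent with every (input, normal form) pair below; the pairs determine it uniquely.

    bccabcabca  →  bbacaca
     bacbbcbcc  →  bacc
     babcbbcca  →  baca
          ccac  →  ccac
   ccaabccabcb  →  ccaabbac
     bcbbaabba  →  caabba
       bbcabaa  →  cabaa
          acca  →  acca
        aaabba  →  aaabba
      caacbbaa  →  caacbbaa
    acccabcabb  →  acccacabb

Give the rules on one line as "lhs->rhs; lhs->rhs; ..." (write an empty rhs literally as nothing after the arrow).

  | bccabcabca => bbabcabca => bbacabca => bbacaca
  | bacbbcbcc => bacbbccc => bacbbbc => bacbbc => bacbc => bacc
  | babcbbcca => babcbcca => babccca => babbca => babca => baca
  | ccac

bc->c; bcb->bc; bcc->bb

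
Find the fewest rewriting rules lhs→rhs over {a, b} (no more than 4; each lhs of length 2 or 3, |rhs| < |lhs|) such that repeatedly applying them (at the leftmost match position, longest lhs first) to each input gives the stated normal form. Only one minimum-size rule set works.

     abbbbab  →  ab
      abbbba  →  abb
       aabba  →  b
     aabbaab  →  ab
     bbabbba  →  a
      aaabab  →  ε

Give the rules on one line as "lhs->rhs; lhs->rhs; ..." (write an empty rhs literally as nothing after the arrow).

aab->; ba->b; baa->a; bbb->ba

  | abbbbab => ababab => abbab => abbb => aba => ab
  | abbbba => ababa => abba => abb
  | aabba => ba => b
  | aabbaab => baab => ab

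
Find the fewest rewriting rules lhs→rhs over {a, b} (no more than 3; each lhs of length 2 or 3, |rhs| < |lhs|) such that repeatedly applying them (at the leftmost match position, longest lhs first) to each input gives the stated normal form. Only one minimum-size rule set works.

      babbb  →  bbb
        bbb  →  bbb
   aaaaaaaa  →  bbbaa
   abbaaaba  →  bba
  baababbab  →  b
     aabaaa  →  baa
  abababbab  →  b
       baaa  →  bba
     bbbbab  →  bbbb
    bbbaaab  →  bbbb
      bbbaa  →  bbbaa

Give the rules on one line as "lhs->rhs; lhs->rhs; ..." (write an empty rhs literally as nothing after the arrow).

aaa->ba; ab->

  | babbb => bbb
  | bbb
  | aaaaaaaa => baaaaaa => bbaaaa => bbbaa
  | abbaaaba => baaaba => bbaba => bba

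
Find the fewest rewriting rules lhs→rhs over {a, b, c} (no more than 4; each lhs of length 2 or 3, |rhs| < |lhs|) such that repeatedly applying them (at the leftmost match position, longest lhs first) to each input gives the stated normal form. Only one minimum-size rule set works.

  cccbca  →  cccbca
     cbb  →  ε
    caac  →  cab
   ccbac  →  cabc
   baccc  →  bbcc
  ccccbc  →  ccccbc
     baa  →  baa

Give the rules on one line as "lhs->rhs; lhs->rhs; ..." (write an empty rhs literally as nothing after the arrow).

ac->b; cba->ab; cbb->

  | cccbca
  | cbb => ε
  | caac => cab
  | ccbac => cabc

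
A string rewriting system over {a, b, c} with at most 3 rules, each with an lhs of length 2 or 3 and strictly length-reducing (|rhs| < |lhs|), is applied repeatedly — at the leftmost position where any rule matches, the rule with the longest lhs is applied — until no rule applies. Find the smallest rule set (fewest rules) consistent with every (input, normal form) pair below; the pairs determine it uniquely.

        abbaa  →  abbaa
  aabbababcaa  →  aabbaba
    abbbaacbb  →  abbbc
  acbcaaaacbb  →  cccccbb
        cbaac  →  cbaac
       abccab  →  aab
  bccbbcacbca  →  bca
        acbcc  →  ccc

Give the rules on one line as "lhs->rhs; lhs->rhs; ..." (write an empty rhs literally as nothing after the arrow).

  | abbaa
  | aabbababcaa => aabbababcc => aabbaba
  | abbbaacbb => abbbacb => abbbc
  | acbcaaaacbb => ccaaaacbb => cccaacbb => cccccbb

acb->c; bcc->; caa->cc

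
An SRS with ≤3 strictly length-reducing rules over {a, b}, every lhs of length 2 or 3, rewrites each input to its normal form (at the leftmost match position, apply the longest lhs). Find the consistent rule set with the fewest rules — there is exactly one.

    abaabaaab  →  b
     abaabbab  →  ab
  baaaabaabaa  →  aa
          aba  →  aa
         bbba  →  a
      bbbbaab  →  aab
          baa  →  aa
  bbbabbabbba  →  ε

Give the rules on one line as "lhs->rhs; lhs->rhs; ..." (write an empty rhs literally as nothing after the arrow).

aaa->; ba->a

  | abaabaaab => aaabaaab => baaab => aaab => b
  | abaabbab => aaabbab => bbab => bab => ab
  | baaaabaabaa => aaaabaabaa => abaabaa => aaabaa => baa => aa
  | aba => aa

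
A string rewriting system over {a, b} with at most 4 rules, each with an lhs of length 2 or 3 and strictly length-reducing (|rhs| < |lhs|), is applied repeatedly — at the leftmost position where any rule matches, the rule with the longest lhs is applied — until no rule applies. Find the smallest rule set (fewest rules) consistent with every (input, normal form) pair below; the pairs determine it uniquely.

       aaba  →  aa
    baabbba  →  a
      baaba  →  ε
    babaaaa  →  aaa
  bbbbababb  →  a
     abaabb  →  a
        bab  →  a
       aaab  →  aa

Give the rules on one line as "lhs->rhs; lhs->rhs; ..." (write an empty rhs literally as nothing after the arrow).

aab->a; ba->b; bb->a; bba->

  | aaba => aa
  | baabbba => babbba => bbbba => abba => a
  | baaba => baba => bba => ε
  | babaaaa => bbaaaa => aaa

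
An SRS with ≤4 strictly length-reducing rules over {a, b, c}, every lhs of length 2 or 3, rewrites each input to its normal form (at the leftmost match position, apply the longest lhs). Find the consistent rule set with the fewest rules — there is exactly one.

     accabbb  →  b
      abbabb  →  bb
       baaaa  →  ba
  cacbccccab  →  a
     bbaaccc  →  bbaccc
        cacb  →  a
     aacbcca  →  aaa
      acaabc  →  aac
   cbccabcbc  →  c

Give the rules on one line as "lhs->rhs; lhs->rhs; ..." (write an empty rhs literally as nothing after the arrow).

  | accabbb => acabbb => aabbb => abb => b
  | abbabb => babb => bb
  | baaaa => baaa => baa => ba
  | cacbccccab => acbccccab => accccab => acccab => accab => acab => aab => a

ab->; baa->ba; ca->a; cb->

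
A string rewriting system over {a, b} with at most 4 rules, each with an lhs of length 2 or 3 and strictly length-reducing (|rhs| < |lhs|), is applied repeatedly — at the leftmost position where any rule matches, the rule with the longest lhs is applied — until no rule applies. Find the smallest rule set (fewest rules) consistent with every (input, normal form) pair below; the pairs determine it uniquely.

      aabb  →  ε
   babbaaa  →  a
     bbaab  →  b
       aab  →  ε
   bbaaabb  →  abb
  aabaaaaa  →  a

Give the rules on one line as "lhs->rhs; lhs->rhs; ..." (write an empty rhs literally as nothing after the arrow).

  | aabb => aab => aa => ε
  | babbaaa => bbaaa => baa => a
  | bbaab => bab => b
  | aab => aa => ε

aa->; aab->aa; ba->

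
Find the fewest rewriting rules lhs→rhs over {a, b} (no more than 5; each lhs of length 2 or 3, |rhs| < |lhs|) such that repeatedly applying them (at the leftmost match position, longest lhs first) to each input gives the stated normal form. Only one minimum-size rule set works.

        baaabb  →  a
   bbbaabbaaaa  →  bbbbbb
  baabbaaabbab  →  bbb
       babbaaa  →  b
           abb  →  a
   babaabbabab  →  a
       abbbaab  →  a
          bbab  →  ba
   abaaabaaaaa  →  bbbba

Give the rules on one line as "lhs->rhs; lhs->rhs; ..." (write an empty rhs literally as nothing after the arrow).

  | baaabb => bbabb => bab => a
  | bbbaabbaaaa => bbbbbaaaa => bbbbbbaa => bbbbbb
  | baabbaaabbab => bbbaaabbab => bbbbabbab => bbbabab => bbaab => bbb
  | babbaaa => abaaa => aaaa => baa => b

aa->; aaa->ba; ab->a; bab->a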